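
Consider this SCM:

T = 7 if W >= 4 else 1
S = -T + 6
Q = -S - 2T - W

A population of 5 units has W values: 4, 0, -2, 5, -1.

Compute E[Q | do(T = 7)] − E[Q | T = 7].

The intervention sets T=7 in all 5 units regardless of W. Recomputing Q per unit gives -17, -13, -11, -18, -12; average -14.2.
Observing T=7 restricts to units where T's equation naturally yields 7: W ∈ {4, 5}. In that subpopulation Q = -17, -18, mean -17.5.
Difference = -14.2 − (-17.5) = 3.3.

3.3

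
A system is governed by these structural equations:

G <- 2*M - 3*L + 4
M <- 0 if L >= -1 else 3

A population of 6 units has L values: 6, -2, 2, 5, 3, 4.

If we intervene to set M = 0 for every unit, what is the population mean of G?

Every unit gets M=0 under the intervention. G values become -14, 10, -2, -11, -5, -8; E[G|do(M=0)] = -5.

-5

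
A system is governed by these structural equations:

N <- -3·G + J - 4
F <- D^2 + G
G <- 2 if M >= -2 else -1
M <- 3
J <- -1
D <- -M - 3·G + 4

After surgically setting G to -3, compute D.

The intervention breaks the incoming arrows to G: G <- 2 if M >= -2 else -1 no longer applies, and G = -3.
D = -M - 3·G + 4  [with M=3, G=-3]  = 10

10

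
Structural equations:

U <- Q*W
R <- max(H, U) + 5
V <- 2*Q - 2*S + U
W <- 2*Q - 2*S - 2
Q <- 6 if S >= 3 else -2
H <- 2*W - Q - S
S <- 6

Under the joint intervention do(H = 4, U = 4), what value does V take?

Under do(H = 4, U = 4), each intervened variable's structural equation is replaced by its fixed value.
Q = 6 if S >= 3 else -2  [with S=6]  = 6
V = 2*Q - 2*S + U  [with Q=6, S=6, U=4]  = 4

4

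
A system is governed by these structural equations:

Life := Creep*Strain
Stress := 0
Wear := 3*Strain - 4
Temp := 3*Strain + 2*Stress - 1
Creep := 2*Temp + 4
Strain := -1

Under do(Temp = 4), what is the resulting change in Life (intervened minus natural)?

-16

The intervention breaks the incoming arrows to Temp: Temp := 3*Strain + 2*Stress - 1 no longer applies, and Temp = 4.
Creep = 2*Temp + 4  [with Temp=4]  = 12
Life = Creep*Strain  [with Creep=12, Strain=-1]  = -12
Without intervention: Temp = 3*Strain + 2*Stress - 1  [with Strain=-1, Stress=0]  = -4; Creep = 2*Temp + 4  [with Temp=-4]  = -4; Life = Creep*Strain  [with Creep=-4, Strain=-1]  = 4.
Change = -12 − 4 = -16.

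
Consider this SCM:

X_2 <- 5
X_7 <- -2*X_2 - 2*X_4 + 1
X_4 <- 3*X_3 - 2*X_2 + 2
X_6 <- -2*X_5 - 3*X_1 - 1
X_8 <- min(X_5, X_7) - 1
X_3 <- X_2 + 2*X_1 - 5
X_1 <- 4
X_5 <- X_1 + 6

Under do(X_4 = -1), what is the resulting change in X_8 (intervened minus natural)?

do(X_4=-1) replaces the equation X_4 <- 3*X_3 - 2*X_2 + 2 with the constant X_4 = -1.
X_5 = X_1 + 6  [with X_1=4]  = 10
X_7 = -2*X_2 - 2*X_4 + 1  [with X_2=5, X_4=-1]  = -7
X_8 = min(X_5, X_7) - 1  [with X_5=10, X_7=-7]  = -8
Without intervention: X_3 = X_2 + 2*X_1 - 5  [with X_2=5, X_1=4]  = 8; X_4 = 3*X_3 - 2*X_2 + 2  [with X_3=8, X_2=5]  = 16; X_5 = X_1 + 6  [with X_1=4]  = 10; X_7 = -2*X_2 - 2*X_4 + 1  [with X_2=5, X_4=16]  = -41; X_8 = min(X_5, X_7) - 1  [with X_5=10, X_7=-41]  = -42.
Change = -8 − (-42) = 34.

34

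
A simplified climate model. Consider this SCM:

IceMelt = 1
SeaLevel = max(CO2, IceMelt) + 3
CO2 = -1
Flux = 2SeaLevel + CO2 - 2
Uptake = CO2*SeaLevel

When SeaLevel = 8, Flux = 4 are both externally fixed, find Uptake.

Setting SeaLevel = 8, Flux = 4 by intervention discards those variables' equations.
Uptake = CO2*SeaLevel  [with CO2=-1, SeaLevel=8]  = -8

-8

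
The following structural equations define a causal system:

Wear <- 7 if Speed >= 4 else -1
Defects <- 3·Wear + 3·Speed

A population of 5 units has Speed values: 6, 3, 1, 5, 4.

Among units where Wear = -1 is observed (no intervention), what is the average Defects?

3

Conditioning on Wear=-1 selects the 2 unit(s) with Speed ∈ {3, 1}. Their Defects values: 6, 0. Mean = 3.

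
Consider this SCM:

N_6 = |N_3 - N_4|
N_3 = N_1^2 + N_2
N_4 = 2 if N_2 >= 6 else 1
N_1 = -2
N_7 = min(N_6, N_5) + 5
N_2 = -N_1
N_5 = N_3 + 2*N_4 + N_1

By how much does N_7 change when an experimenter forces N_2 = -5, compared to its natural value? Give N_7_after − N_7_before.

-6

Under do(N_2=-5), the mechanism N_2 = -N_1 is discarded; N_2 is fixed at -5.
N_3 = N_1^2 + N_2  [with N_1=-2, N_2=-5]  = -1
N_4 = 2 if N_2 >= 6 else 1  [with N_2=-5]  = 1
N_5 = N_3 + 2*N_4 + N_1  [with N_3=-1, N_4=1, N_1=-2]  = -1
N_6 = |N_3 - N_4|  [with N_3=-1, N_4=1]  = 2
N_7 = min(N_6, N_5) + 5  [with N_6=2, N_5=-1]  = 4
Without intervention: N_2 = -N_1  [with N_1=-2]  = 2; N_3 = N_1^2 + N_2  [with N_1=-2, N_2=2]  = 6; N_4 = 2 if N_2 >= 6 else 1  [with N_2=2]  = 1; N_5 = N_3 + 2*N_4 + N_1  [with N_3=6, N_4=1, N_1=-2]  = 6; N_6 = |N_3 - N_4|  [with N_3=6, N_4=1]  = 5; N_7 = min(N_6, N_5) + 5  [with N_6=5, N_5=6]  = 10.
Change = 4 − 10 = -6.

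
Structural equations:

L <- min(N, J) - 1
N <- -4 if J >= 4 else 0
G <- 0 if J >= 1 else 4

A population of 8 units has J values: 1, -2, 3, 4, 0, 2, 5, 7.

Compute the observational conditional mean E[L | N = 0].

Observing N=0 restricts to units where N's equation naturally yields 0: J ∈ {1, -2, 3, 0, 2}. In that subpopulation L = -1, -3, -1, -1, -1, mean -1.4.

-1.4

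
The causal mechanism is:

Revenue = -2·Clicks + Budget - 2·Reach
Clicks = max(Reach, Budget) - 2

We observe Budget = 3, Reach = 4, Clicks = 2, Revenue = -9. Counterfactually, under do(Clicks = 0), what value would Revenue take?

The intervention breaks the incoming arrows to Clicks: Clicks = max(Reach, Budget) - 2 no longer applies, and Clicks = 0.
Revenue = -2·Clicks + Budget - 2·Reach  [with Clicks=0, Budget=3, Reach=4]  = -5

-5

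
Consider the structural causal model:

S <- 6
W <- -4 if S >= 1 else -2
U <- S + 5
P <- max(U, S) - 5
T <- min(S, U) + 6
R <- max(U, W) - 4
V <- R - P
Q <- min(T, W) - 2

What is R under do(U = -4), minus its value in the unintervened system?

The intervention breaks the incoming arrows to U: U <- S + 5 no longer applies, and U = -4.
W = -4 if S >= 1 else -2  [with S=6]  = -4
R = max(U, W) - 4  [with U=-4, W=-4]  = -8
Without intervention: W = -4 if S >= 1 else -2  [with S=6]  = -4; U = S + 5  [with S=6]  = 11; R = max(U, W) - 4  [with U=11, W=-4]  = 7.
Change = -8 − 7 = -15.

-15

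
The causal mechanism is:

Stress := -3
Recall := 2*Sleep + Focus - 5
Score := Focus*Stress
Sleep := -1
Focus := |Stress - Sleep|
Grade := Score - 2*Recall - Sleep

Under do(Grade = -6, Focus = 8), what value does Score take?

-24

Under do(Grade = -6, Focus = 8), each intervened variable's structural equation is replaced by its fixed value.
Score = Focus*Stress  [with Focus=8, Stress=-3]  = -24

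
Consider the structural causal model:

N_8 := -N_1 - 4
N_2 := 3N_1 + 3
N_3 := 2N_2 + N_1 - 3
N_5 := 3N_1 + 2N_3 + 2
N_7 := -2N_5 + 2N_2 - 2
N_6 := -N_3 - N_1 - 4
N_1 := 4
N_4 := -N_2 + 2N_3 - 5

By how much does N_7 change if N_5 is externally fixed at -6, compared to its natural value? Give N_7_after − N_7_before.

164

Under do(N_5=-6), the mechanism N_5 := 3N_1 + 2N_3 + 2 is discarded; N_5 is fixed at -6.
N_2 = 3N_1 + 3  [with N_1=4]  = 15
N_7 = -2N_5 + 2N_2 - 2  [with N_5=-6, N_2=15]  = 40
Without intervention: N_2 = 3N_1 + 3  [with N_1=4]  = 15; N_3 = 2N_2 + N_1 - 3  [with N_2=15, N_1=4]  = 31; N_5 = 3N_1 + 2N_3 + 2  [with N_1=4, N_3=31]  = 76; N_7 = -2N_5 + 2N_2 - 2  [with N_5=76, N_2=15]  = -124.
Change = 40 − (-124) = 164.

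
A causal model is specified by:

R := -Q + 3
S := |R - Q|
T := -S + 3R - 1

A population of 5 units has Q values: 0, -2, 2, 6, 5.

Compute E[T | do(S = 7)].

Every unit gets S=7 under the intervention. T values become 1, 7, -5, -17, -14; E[T|do(S=7)] = -5.6.

-5.6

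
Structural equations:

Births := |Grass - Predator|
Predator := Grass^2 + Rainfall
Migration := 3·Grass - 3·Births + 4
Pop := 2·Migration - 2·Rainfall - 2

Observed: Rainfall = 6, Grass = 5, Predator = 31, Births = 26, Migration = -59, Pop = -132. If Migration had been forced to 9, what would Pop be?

The intervention breaks the incoming arrows to Migration: Migration := 3·Grass - 3·Births + 4 no longer applies, and Migration = 9.
Pop = 2·Migration - 2·Rainfall - 2  [with Migration=9, Rainfall=6]  = 4

4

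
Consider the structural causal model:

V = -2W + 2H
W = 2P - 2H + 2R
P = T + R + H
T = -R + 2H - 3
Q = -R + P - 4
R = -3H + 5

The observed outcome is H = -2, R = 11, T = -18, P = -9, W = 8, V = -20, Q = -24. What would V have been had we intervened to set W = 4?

-12

The intervention breaks the incoming arrows to W: W = 2P - 2H + 2R no longer applies, and W = 4.
V = -2W + 2H  [with W=4, H=-2]  = -12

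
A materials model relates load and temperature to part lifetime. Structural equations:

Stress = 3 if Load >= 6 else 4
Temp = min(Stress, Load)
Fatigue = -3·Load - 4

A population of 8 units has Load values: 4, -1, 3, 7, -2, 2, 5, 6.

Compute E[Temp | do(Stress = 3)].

Every unit gets Stress=3 under the intervention. Temp values become 3, -1, 3, 3, -2, 2, 3, 3; E[Temp|do(Stress=3)] = 1.75.

1.75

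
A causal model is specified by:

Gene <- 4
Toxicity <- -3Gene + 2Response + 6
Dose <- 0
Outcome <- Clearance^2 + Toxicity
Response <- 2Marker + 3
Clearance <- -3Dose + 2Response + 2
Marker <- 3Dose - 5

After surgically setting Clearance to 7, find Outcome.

29

Intervening sets Clearance = 7 and removes its equation (Clearance <- -3Dose + 2Response + 2).
Marker = 3Dose - 5  [with Dose=0]  = -5
Response = 2Marker + 3  [with Marker=-5]  = -7
Toxicity = -3Gene + 2Response + 6  [with Gene=4, Response=-7]  = -20
Outcome = Clearance^2 + Toxicity  [with Clearance=7, Toxicity=-20]  = 29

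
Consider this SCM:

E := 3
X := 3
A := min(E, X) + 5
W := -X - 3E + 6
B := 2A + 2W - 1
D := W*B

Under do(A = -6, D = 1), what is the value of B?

The joint intervention fixes A = -6, D = 1, removing each variable's own equation.
W = -X - 3E + 6  [with X=3, E=3]  = -6
B = 2A + 2W - 1  [with A=-6, W=-6]  = -25

-25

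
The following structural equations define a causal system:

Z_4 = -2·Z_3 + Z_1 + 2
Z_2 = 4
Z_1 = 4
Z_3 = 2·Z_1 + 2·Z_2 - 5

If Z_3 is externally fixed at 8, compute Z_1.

Under do(Z_3=8), the mechanism Z_3 = 2·Z_1 + 2·Z_2 - 5 is discarded; Z_3 is fixed at 8.
Z_1 is not downstream of the intervention, so its value is determined by the original equations.

4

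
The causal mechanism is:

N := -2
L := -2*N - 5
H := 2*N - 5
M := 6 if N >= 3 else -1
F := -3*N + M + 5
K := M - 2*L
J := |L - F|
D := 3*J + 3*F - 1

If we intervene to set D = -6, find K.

1

The intervention breaks the incoming arrows to D: D := 3*J + 3*F - 1 no longer applies, and D = -6.
K is not downstream of the intervention, so its value is determined by the original equations.
L = -2*N - 5  [with N=-2]  = -1
M = 6 if N >= 3 else -1  [with N=-2]  = -1
K = M - 2*L  [with M=-1, L=-1]  = 1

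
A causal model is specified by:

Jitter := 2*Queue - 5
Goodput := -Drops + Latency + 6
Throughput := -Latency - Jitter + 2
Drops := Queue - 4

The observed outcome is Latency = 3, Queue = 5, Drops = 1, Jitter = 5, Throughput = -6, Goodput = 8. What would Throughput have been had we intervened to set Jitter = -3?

Intervening sets Jitter = -3 and removes its equation (Jitter := 2*Queue - 5).
Throughput = -Latency - Jitter + 2  [with Latency=3, Jitter=-3]  = 2

2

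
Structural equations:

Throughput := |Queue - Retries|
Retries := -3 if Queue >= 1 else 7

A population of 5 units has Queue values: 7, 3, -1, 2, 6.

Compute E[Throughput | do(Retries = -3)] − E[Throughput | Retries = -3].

-1.1

The intervention sets Retries=-3 in all 5 units regardless of Queue. Recomputing Throughput per unit gives 10, 6, 2, 5, 9; average 6.4.
Observing Retries=-3 restricts to units where Retries's equation naturally yields -3: Queue ∈ {7, 3, 2, 6}. In that subpopulation Throughput = 10, 6, 5, 9, mean 7.5.
Difference = 6.4 − 7.5 = -1.1.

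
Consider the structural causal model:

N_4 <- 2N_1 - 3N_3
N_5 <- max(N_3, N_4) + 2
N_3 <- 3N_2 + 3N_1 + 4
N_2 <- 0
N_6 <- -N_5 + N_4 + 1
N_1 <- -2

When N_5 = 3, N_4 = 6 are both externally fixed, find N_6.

Setting N_5 = 3, N_4 = 6 by intervention discards those variables' equations.
N_6 = -N_5 + N_4 + 1  [with N_5=3, N_4=6]  = 4

4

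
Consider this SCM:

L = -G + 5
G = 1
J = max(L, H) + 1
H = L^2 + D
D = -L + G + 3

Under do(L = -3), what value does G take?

1

Under do(L=-3), the mechanism L = -G + 5 is discarded; L is fixed at -3.
G is not downstream of the intervention, so its value is determined by the original equations.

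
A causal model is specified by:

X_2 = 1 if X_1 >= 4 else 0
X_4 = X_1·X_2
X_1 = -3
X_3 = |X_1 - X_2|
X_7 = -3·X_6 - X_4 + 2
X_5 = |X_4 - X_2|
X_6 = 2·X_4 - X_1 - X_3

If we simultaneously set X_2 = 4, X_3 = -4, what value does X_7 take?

Under do(X_2 = 4, X_3 = -4), each intervened variable's structural equation is replaced by its fixed value.
X_4 = X_1·X_2  [with X_1=-3, X_2=4]  = -12
X_6 = 2·X_4 - X_1 - X_3  [with X_4=-12, X_1=-3, X_3=-4]  = -17
X_7 = -3·X_6 - X_4 + 2  [with X_6=-17, X_4=-12]  = 65

65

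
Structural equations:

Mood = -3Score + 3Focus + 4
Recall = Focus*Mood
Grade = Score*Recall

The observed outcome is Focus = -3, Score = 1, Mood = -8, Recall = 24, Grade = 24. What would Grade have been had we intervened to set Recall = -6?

-6

Intervening sets Recall = -6 and removes its equation (Recall = Focus*Mood).
Grade = Score*Recall  [with Score=1, Recall=-6]  = -6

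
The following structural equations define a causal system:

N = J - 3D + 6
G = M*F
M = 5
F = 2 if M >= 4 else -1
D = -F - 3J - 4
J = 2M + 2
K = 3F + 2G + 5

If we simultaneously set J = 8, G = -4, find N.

104

The joint intervention fixes J = 8, G = -4, removing each variable's own equation.
F = 2 if M >= 4 else -1  [with M=5]  = 2
D = -F - 3J - 4  [with F=2, J=8]  = -30
N = J - 3D + 6  [with J=8, D=-30]  = 104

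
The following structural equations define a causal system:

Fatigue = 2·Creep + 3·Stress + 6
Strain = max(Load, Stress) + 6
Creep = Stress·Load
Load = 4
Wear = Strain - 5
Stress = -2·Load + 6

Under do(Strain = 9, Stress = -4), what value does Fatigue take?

-38

Setting Strain = 9, Stress = -4 by intervention discards those variables' equations.
Creep = Stress·Load  [with Stress=-4, Load=4]  = -16
Fatigue = 2·Creep + 3·Stress + 6  [with Creep=-16, Stress=-4]  = -38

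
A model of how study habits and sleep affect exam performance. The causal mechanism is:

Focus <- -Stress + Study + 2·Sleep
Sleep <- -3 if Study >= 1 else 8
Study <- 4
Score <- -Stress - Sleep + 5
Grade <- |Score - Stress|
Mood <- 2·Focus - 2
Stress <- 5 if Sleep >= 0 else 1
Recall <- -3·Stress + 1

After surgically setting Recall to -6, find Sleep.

Under do(Recall=-6), the mechanism Recall <- -3·Stress + 1 is discarded; Recall is fixed at -6.
Sleep is not downstream of the intervention, so its value is determined by the original equations.
Sleep = -3 if Study >= 1 else 8  [with Study=4]  = -3

-3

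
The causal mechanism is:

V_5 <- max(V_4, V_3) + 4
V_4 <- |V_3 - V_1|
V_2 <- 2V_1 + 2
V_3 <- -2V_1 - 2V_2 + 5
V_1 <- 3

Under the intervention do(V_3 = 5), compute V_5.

9

do(V_3=5) replaces the equation V_3 <- -2V_1 - 2V_2 + 5 with the constant V_3 = 5.
V_4 = |V_3 - V_1|  [with V_3=5, V_1=3]  = 2
V_5 = max(V_4, V_3) + 4  [with V_4=2, V_3=5]  = 9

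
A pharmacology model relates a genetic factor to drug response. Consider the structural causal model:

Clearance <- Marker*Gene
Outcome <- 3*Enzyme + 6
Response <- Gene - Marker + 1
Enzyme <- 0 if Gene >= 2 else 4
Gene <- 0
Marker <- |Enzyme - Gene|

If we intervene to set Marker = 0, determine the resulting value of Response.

The intervention breaks the incoming arrows to Marker: Marker <- |Enzyme - Gene| no longer applies, and Marker = 0.
Response = Gene - Marker + 1  [with Gene=0, Marker=0]  = 1

1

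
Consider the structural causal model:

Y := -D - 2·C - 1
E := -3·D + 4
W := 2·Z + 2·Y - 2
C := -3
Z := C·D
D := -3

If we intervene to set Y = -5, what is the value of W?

The intervention breaks the incoming arrows to Y: Y := -D - 2·C - 1 no longer applies, and Y = -5.
Z = C·D  [with C=-3, D=-3]  = 9
W = 2·Z + 2·Y - 2  [with Z=9, Y=-5]  = 6

6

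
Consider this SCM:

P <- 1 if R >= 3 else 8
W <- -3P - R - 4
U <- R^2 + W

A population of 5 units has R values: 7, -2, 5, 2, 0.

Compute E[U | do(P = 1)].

7

do(P=1) breaks P's dependence on R. With P=1 fixed, U across the units is 35, -1, 13, -5, -7, mean 7.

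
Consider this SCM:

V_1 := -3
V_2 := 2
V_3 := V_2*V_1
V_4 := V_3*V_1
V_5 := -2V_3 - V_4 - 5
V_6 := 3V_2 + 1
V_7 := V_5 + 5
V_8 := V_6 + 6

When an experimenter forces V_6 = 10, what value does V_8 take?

Intervening sets V_6 = 10 and removes its equation (V_6 := 3V_2 + 1).
V_8 = V_6 + 6  [with V_6=10]  = 16

16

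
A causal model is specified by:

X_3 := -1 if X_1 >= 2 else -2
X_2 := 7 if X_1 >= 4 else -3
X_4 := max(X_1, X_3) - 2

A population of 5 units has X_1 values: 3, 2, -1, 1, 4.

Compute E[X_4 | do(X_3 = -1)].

do(X_3=-1) breaks X_3's dependence on X_1. With X_3=-1 fixed, X_4 across the units is 1, 0, -3, -1, 2, mean -0.2.

-0.2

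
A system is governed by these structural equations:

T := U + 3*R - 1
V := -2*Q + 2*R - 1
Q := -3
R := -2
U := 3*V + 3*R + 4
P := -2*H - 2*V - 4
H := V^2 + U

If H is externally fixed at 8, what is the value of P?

-22

The intervention breaks the incoming arrows to H: H := V^2 + U no longer applies, and H = 8.
V = -2*Q + 2*R - 1  [with Q=-3, R=-2]  = 1
P = -2*H - 2*V - 4  [with H=8, V=1]  = -22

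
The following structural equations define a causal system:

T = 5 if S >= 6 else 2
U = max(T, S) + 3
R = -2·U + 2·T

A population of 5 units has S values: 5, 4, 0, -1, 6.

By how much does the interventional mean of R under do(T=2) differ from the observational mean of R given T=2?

-1.1

The intervention sets T=2 in all 5 units regardless of S. Recomputing R per unit gives -12, -10, -6, -6, -14; average -9.6.
Observing T=2 restricts to units where T's equation naturally yields 2: S ∈ {5, 4, 0, -1}. In that subpopulation R = -12, -10, -6, -6, mean -8.5.
Difference = -9.6 − (-8.5) = -1.1.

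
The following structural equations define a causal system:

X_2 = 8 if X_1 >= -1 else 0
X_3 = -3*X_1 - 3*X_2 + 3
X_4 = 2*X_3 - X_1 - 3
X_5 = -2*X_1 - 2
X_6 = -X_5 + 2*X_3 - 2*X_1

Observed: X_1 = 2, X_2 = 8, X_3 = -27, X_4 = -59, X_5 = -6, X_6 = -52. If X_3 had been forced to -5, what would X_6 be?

The intervention breaks the incoming arrows to X_3: X_3 = -3*X_1 - 3*X_2 + 3 no longer applies, and X_3 = -5.
X_5 = -2*X_1 - 2  [with X_1=2]  = -6
X_6 = -X_5 + 2*X_3 - 2*X_1  [with X_5=-6, X_3=-5, X_1=2]  = -8

-8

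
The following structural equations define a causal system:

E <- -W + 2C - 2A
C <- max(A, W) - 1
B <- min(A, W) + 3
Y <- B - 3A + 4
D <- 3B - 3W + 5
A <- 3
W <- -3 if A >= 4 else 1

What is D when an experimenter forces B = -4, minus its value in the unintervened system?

-24

Intervening sets B = -4 and removes its equation (B <- min(A, W) + 3).
W = -3 if A >= 4 else 1  [with A=3]  = 1
D = 3B - 3W + 5  [with B=-4, W=1]  = -10
Without intervention: W = -3 if A >= 4 else 1  [with A=3]  = 1; B = min(A, W) + 3  [with A=3, W=1]  = 4; D = 3B - 3W + 5  [with B=4, W=1]  = 14.
Change = -10 − 14 = -24.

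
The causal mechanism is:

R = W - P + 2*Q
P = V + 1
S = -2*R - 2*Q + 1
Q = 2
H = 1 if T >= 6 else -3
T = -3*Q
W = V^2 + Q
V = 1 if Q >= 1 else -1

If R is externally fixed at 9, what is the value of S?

do(R=9) replaces the equation R = W - P + 2*Q with the constant R = 9.
S = -2*R - 2*Q + 1  [with R=9, Q=2]  = -21

-21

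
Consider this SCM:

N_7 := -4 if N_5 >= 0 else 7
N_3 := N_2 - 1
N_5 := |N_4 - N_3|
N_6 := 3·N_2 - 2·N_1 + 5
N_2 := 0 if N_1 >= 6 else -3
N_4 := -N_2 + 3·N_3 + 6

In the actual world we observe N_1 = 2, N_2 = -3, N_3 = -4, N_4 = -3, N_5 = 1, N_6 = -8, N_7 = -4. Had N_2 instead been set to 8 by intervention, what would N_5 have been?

12

do(N_2=8) replaces the equation N_2 := 0 if N_1 >= 6 else -3 with the constant N_2 = 8.
N_3 = N_2 - 1  [with N_2=8]  = 7
N_4 = -N_2 + 3·N_3 + 6  [with N_2=8, N_3=7]  = 19
N_5 = |N_4 - N_3|  [with N_4=19, N_3=7]  = 12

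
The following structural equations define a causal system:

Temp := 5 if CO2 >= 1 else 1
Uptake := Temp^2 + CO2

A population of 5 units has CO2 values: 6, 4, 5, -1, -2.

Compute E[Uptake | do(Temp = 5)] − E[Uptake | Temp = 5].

Under do(Temp=5), Temp's equation is replaced by Temp=5 for every unit. Per-unit Uptake: 31, 29, 30, 24, 23. Mean = 27.4.
Observing Temp=5 restricts to units where Temp's equation naturally yields 5: CO2 ∈ {6, 4, 5}. In that subpopulation Uptake = 31, 29, 30, mean 30.
Difference = 27.4 − 30 = -2.6.

-2.6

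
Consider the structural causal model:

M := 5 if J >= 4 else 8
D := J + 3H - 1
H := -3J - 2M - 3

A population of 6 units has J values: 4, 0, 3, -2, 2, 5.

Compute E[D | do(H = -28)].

-83

The intervention sets H=-28 in all 6 units regardless of J. Recomputing D per unit gives -81, -85, -82, -87, -83, -80; average -83.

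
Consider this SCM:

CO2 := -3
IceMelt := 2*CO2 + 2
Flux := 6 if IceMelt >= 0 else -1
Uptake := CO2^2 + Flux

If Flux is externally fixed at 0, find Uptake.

The intervention breaks the incoming arrows to Flux: Flux := 6 if IceMelt >= 0 else -1 no longer applies, and Flux = 0.
Uptake = CO2^2 + Flux  [with CO2=-3, Flux=0]  = 9

9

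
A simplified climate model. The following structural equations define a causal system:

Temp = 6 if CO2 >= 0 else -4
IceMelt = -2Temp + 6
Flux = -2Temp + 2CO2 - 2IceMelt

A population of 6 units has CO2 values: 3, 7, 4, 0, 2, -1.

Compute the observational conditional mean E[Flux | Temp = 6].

6.4

E[Flux|Temp=6] averages over only the 5 units with Temp=6 (CO2 = 3, 7, 4, 0, 2): Flux = 6, 14, 8, 0, 4, mean 6.4.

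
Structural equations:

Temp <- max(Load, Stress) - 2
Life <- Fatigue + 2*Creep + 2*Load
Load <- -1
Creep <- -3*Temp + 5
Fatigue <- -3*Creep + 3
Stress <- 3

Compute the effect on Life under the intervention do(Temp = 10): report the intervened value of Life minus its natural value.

The intervention breaks the incoming arrows to Temp: Temp <- max(Load, Stress) - 2 no longer applies, and Temp = 10.
Creep = -3*Temp + 5  [with Temp=10]  = -25
Fatigue = -3*Creep + 3  [with Creep=-25]  = 78
Life = Fatigue + 2*Creep + 2*Load  [with Fatigue=78, Creep=-25, Load=-1]  = 26
Without intervention: Temp = max(Load, Stress) - 2  [with Load=-1, Stress=3]  = 1; Creep = -3*Temp + 5  [with Temp=1]  = 2; Fatigue = -3*Creep + 3  [with Creep=2]  = -3; Life = Fatigue + 2*Creep + 2*Load  [with Fatigue=-3, Creep=2, Load=-1]  = -1.
Change = 26 − (-1) = 27.

27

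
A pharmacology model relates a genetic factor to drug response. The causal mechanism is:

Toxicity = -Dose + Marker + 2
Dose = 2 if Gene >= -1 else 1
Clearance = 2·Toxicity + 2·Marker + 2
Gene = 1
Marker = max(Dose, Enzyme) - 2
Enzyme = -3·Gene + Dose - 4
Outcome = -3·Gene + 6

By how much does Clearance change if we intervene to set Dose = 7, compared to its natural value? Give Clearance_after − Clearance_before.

Under do(Dose=7), the mechanism Dose = 2 if Gene >= -1 else 1 is discarded; Dose is fixed at 7.
Enzyme = -3·Gene + Dose - 4  [with Gene=1, Dose=7]  = 0
Marker = max(Dose, Enzyme) - 2  [with Dose=7, Enzyme=0]  = 5
Toxicity = -Dose + Marker + 2  [with Dose=7, Marker=5]  = 0
Clearance = 2·Toxicity + 2·Marker + 2  [with Toxicity=0, Marker=5]  = 12
Without intervention: Dose = 2 if Gene >= -1 else 1  [with Gene=1]  = 2; Enzyme = -3·Gene + Dose - 4  [with Gene=1, Dose=2]  = -5; Marker = max(Dose, Enzyme) - 2  [with Dose=2, Enzyme=-5]  = 0; Toxicity = -Dose + Marker + 2  [with Dose=2, Marker=0]  = 0; Clearance = 2·Toxicity + 2·Marker + 2  [with Toxicity=0, Marker=0]  = 2.
Change = 12 − 2 = 10.

10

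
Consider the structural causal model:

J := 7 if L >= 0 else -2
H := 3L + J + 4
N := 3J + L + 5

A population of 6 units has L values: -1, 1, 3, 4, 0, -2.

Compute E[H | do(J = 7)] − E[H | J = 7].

-3.5

Every unit gets J=7 under the intervention. H values become 8, 14, 20, 23, 11, 5; E[H|do(J=7)] = 13.5.
E[H|J=7] averages over only the 4 units with J=7 (L = 1, 3, 4, 0): H = 14, 20, 23, 11, mean 17.
Difference = 13.5 − 17 = -3.5.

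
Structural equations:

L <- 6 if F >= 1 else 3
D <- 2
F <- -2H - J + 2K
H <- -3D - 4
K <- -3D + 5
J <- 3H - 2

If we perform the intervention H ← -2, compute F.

do(H=-2) replaces the equation H <- -3D - 4 with the constant H = -2.
K = -3D + 5  [with D=2]  = -1
J = 3H - 2  [with H=-2]  = -8
F = -2H - J + 2K  [with H=-2, J=-8, K=-1]  = 10

10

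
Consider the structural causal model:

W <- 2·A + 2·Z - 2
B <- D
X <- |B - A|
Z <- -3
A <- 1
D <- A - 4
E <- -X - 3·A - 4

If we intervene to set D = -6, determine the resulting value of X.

Under do(D=-6), the mechanism D <- A - 4 is discarded; D is fixed at -6.
B = D  [with D=-6]  = -6
X = |B - A|  [with B=-6, A=1]  = 7

7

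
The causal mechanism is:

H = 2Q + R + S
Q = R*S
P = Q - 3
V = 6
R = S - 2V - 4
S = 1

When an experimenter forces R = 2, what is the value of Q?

The intervention breaks the incoming arrows to R: R = S - 2V - 4 no longer applies, and R = 2.
Q = R*S  [with R=2, S=1]  = 2

2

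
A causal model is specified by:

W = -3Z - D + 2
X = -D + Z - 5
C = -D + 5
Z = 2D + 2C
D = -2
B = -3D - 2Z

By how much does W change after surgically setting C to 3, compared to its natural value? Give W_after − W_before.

24

do(C=3) replaces the equation C = -D + 5 with the constant C = 3.
Z = 2D + 2C  [with D=-2, C=3]  = 2
W = -3Z - D + 2  [with Z=2, D=-2]  = -2
Without intervention: C = -D + 5  [with D=-2]  = 7; Z = 2D + 2C  [with D=-2, C=7]  = 10; W = -3Z - D + 2  [with Z=10, D=-2]  = -26.
Change = -2 − (-26) = 24.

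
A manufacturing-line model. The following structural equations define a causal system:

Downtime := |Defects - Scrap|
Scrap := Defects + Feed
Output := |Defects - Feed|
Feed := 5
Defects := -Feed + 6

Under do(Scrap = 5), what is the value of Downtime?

do(Scrap=5) replaces the equation Scrap := Defects + Feed with the constant Scrap = 5.
Defects = -Feed + 6  [with Feed=5]  = 1
Downtime = |Defects - Scrap|  [with Defects=1, Scrap=5]  = 4

4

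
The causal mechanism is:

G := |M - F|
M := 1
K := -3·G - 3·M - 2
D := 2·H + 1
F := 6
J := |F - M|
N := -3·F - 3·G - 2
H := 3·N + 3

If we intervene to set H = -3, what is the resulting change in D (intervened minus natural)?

198

Intervening sets H = -3 and removes its equation (H := 3·N + 3).
D = 2·H + 1  [with H=-3]  = -5
Without intervention: G = |M - F|  [with M=1, F=6]  = 5; N = -3·F - 3·G - 2  [with F=6, G=5]  = -35; H = 3·N + 3  [with N=-35]  = -102; D = 2·H + 1  [with H=-102]  = -203.
Change = -5 − (-203) = 198.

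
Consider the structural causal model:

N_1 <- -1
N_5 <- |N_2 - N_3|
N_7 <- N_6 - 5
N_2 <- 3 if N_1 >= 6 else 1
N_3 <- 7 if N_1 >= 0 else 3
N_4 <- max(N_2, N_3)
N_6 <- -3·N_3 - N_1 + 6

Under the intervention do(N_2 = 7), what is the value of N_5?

do(N_2=7) replaces the equation N_2 <- 3 if N_1 >= 6 else 1 with the constant N_2 = 7.
N_3 = 7 if N_1 >= 0 else 3  [with N_1=-1]  = 3
N_5 = |N_2 - N_3|  [with N_2=7, N_3=3]  = 4

4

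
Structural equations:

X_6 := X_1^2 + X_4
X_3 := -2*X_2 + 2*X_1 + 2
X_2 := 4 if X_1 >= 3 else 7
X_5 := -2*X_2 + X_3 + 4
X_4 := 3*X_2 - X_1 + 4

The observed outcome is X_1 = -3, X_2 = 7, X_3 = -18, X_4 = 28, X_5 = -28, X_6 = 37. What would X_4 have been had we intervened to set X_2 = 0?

Under do(X_2=0), the mechanism X_2 := 4 if X_1 >= 3 else 7 is discarded; X_2 is fixed at 0.
X_4 = 3*X_2 - X_1 + 4  [with X_2=0, X_1=-3]  = 7

7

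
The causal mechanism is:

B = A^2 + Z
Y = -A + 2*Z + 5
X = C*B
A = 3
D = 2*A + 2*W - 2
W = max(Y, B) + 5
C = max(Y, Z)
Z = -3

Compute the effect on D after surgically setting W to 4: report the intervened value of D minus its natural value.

do(W=4) replaces the equation W = max(Y, B) + 5 with the constant W = 4.
D = 2*A + 2*W - 2  [with A=3, W=4]  = 12
Without intervention: Y = -A + 2*Z + 5  [with A=3, Z=-3]  = -4; B = A^2 + Z  [with A=3, Z=-3]  = 6; W = max(Y, B) + 5  [with Y=-4, B=6]  = 11; D = 2*A + 2*W - 2  [with A=3, W=11]  = 26.
Change = 12 − 26 = -14.

-14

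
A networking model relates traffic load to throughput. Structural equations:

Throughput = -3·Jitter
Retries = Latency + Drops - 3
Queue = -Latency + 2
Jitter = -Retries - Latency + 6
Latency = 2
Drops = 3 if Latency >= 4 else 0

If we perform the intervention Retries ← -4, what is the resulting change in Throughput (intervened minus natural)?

Under do(Retries=-4), the mechanism Retries = Latency + Drops - 3 is discarded; Retries is fixed at -4.
Jitter = -Retries - Latency + 6  [with Retries=-4, Latency=2]  = 8
Throughput = -3·Jitter  [with Jitter=8]  = -24
Without intervention: Drops = 3 if Latency >= 4 else 0  [with Latency=2]  = 0; Retries = Latency + Drops - 3  [with Latency=2, Drops=0]  = -1; Jitter = -Retries - Latency + 6  [with Retries=-1, Latency=2]  = 5; Throughput = -3·Jitter  [with Jitter=5]  = -15.
Change = -24 − (-15) = -9.

-9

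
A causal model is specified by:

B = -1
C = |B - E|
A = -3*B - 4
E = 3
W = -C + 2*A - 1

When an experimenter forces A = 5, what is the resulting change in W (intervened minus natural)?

12

Intervening sets A = 5 and removes its equation (A = -3*B - 4).
C = |B - E|  [with B=-1, E=3]  = 4
W = -C + 2*A - 1  [with C=4, A=5]  = 5
Without intervention: C = |B - E|  [with B=-1, E=3]  = 4; A = -3*B - 4  [with B=-1]  = -1; W = -C + 2*A - 1  [with C=4, A=-1]  = -7.
Change = 5 − (-7) = 12.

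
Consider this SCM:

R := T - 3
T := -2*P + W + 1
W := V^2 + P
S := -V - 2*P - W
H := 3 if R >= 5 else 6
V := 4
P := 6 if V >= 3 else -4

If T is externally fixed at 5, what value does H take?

Under do(T=5), the mechanism T := -2*P + W + 1 is discarded; T is fixed at 5.
R = T - 3  [with T=5]  = 2
H = 3 if R >= 5 else 6  [with R=2]  = 6

6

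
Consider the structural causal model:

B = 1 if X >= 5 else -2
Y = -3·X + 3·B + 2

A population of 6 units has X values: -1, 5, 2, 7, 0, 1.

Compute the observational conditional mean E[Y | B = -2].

Observing B=-2 restricts to units where B's equation naturally yields -2: X ∈ {-1, 2, 0, 1}. In that subpopulation Y = -1, -10, -4, -7, mean -5.5.

-5.5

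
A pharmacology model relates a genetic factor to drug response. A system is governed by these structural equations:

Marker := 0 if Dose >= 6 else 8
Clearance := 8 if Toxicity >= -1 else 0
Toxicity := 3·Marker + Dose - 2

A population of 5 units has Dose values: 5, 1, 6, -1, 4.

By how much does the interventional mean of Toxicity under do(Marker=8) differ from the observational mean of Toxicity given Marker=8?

0.75

The intervention sets Marker=8 in all 5 units regardless of Dose. Recomputing Toxicity per unit gives 27, 23, 28, 21, 26; average 25.
E[Toxicity|Marker=8] averages over only the 4 units with Marker=8 (Dose = 5, 1, -1, 4): Toxicity = 27, 23, 21, 26, mean 24.25.
Difference = 25 − 24.25 = 0.75.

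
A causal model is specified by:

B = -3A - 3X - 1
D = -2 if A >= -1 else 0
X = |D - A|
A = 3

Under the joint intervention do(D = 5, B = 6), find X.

2

The joint intervention fixes D = 5, B = 6, removing each variable's own equation.
X = |D - A|  [with D=5, A=3]  = 2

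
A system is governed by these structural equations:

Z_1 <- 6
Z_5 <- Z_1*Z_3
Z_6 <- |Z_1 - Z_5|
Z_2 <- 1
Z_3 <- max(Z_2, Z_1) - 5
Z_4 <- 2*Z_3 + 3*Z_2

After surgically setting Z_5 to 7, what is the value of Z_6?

1

The intervention breaks the incoming arrows to Z_5: Z_5 <- Z_1*Z_3 no longer applies, and Z_5 = 7.
Z_6 = |Z_1 - Z_5|  [with Z_1=6, Z_5=7]  = 1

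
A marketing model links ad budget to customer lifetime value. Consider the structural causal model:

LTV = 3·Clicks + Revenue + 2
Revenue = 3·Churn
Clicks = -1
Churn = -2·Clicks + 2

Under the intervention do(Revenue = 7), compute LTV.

6

The intervention breaks the incoming arrows to Revenue: Revenue = 3·Churn no longer applies, and Revenue = 7.
LTV = 3·Clicks + Revenue + 2  [with Clicks=-1, Revenue=7]  = 6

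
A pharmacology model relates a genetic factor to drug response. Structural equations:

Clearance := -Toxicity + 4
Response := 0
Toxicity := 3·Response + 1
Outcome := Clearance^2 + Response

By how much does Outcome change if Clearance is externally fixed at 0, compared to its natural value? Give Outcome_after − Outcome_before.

-9

The intervention breaks the incoming arrows to Clearance: Clearance := -Toxicity + 4 no longer applies, and Clearance = 0.
Outcome = Clearance^2 + Response  [with Clearance=0, Response=0]  = 0
Without intervention: Toxicity = 3·Response + 1  [with Response=0]  = 1; Clearance = -Toxicity + 4  [with Toxicity=1]  = 3; Outcome = Clearance^2 + Response  [with Clearance=3, Response=0]  = 9.
Change = 0 − 9 = -9.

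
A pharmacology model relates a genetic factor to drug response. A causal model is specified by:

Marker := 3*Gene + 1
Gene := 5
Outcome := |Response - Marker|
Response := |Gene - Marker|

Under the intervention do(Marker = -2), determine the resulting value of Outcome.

Under do(Marker=-2), the mechanism Marker := 3*Gene + 1 is discarded; Marker is fixed at -2.
Response = |Gene - Marker|  [with Gene=5, Marker=-2]  = 7
Outcome = |Response - Marker|  [with Response=7, Marker=-2]  = 9

9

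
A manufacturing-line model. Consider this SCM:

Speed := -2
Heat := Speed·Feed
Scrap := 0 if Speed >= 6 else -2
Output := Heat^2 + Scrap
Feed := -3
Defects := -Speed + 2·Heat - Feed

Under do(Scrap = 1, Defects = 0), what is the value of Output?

Setting Scrap = 1, Defects = 0 by intervention discards those variables' equations.
Heat = Speed·Feed  [with Speed=-2, Feed=-3]  = 6
Output = Heat^2 + Scrap  [with Heat=6, Scrap=1]  = 37

37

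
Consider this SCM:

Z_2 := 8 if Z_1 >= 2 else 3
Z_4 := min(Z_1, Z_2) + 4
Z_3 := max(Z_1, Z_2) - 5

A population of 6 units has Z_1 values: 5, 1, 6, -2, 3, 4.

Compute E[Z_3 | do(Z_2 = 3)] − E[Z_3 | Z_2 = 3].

do(Z_2=3) breaks Z_2's dependence on Z_1. With Z_2=3 fixed, Z_3 across the units is 0, -2, 1, -2, -2, -1, mean -1.
Conditioning on Z_2=3 selects the 2 unit(s) with Z_1 ∈ {1, -2}. Their Z_3 values: -2, -2. Mean = -2.
Difference = -1 − (-2) = 1.

1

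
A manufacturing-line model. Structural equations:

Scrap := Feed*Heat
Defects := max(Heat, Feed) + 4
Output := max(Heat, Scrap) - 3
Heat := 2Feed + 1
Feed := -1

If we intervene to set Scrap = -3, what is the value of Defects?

Under do(Scrap=-3), the mechanism Scrap := Feed*Heat is discarded; Scrap is fixed at -3.
Since Defects is not a descendant of the intervened variable, it is unaffected.
Heat = 2Feed + 1  [with Feed=-1]  = -1
Defects = max(Heat, Feed) + 4  [with Heat=-1, Feed=-1]  = 3

3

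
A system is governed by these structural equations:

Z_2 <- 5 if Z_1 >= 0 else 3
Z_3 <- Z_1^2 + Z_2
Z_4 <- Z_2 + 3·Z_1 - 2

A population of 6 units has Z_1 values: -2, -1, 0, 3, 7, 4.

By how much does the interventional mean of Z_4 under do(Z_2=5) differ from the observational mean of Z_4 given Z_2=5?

-5

Every unit gets Z_2=5 under the intervention. Z_4 values become -3, 0, 3, 12, 24, 15; E[Z_4|do(Z_2=5)] = 8.5.
E[Z_4|Z_2=5] averages over only the 4 units with Z_2=5 (Z_1 = 0, 3, 7, 4): Z_4 = 3, 12, 24, 15, mean 13.5.
Difference = 8.5 − 13.5 = -5.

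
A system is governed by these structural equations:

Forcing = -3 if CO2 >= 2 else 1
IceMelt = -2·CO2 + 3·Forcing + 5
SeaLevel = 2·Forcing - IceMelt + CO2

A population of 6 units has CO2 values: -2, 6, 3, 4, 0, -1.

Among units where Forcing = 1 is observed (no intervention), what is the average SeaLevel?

Observing Forcing=1 restricts to units where Forcing's equation naturally yields 1: CO2 ∈ {-2, 0, -1}. In that subpopulation SeaLevel = -12, -6, -9, mean -9.

-9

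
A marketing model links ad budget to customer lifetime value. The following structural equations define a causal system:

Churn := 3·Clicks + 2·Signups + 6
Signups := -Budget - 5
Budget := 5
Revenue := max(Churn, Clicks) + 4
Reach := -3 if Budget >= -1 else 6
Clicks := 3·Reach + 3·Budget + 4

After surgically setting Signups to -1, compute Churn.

Intervening sets Signups = -1 and removes its equation (Signups := -Budget - 5).
Reach = -3 if Budget >= -1 else 6  [with Budget=5]  = -3
Clicks = 3·Reach + 3·Budget + 4  [with Reach=-3, Budget=5]  = 10
Churn = 3·Clicks + 2·Signups + 6  [with Clicks=10, Signups=-1]  = 34

34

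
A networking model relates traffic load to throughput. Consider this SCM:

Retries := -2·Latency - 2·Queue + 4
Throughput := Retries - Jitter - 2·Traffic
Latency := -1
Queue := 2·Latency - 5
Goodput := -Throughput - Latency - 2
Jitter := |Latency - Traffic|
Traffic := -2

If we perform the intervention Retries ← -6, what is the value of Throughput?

Under do(Retries=-6), the mechanism Retries := -2·Latency - 2·Queue + 4 is discarded; Retries is fixed at -6.
Jitter = |Latency - Traffic|  [with Latency=-1, Traffic=-2]  = 1
Throughput = Retries - Jitter - 2·Traffic  [with Retries=-6, Jitter=1, Traffic=-2]  = -3

-3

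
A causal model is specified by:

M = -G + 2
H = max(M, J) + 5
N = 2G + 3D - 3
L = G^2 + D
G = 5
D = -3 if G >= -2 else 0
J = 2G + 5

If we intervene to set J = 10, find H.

15

The intervention breaks the incoming arrows to J: J = 2G + 5 no longer applies, and J = 10.
M = -G + 2  [with G=5]  = -3
H = max(M, J) + 5  [with M=-3, J=10]  = 15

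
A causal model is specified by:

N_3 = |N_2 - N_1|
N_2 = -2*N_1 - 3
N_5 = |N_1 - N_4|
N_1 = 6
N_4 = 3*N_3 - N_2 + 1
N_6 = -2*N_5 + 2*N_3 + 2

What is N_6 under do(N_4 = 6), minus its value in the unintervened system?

Under do(N_4=6), the mechanism N_4 = 3*N_3 - N_2 + 1 is discarded; N_4 is fixed at 6.
N_2 = -2*N_1 - 3  [with N_1=6]  = -15
N_3 = |N_2 - N_1|  [with N_2=-15, N_1=6]  = 21
N_5 = |N_1 - N_4|  [with N_1=6, N_4=6]  = 0
N_6 = -2*N_5 + 2*N_3 + 2  [with N_5=0, N_3=21]  = 44
Without intervention: N_2 = -2*N_1 - 3  [with N_1=6]  = -15; N_3 = |N_2 - N_1|  [with N_2=-15, N_1=6]  = 21; N_4 = 3*N_3 - N_2 + 1  [with N_3=21, N_2=-15]  = 79; N_5 = |N_1 - N_4|  [with N_1=6, N_4=79]  = 73; N_6 = -2*N_5 + 2*N_3 + 2  [with N_5=73, N_3=21]  = -102.
Change = 44 − (-102) = 146.

146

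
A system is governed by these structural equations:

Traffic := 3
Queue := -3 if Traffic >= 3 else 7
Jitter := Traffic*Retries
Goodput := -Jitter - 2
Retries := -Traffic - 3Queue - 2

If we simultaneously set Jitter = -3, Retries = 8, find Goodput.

The joint intervention fixes Jitter = -3, Retries = 8, removing each variable's own equation.
Goodput = -Jitter - 2  [with Jitter=-3]  = 1

1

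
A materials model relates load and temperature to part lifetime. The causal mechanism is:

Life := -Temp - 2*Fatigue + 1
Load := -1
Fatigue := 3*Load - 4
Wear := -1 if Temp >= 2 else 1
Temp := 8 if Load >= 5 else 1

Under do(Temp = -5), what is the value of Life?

do(Temp=-5) replaces the equation Temp := 8 if Load >= 5 else 1 with the constant Temp = -5.
Fatigue = 3*Load - 4  [with Load=-1]  = -7
Life = -Temp - 2*Fatigue + 1  [with Temp=-5, Fatigue=-7]  = 20

20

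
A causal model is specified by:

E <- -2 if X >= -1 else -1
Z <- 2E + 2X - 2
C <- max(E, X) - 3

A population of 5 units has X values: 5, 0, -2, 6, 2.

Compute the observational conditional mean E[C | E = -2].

0.25

Observing E=-2 restricts to units where E's equation naturally yields -2: X ∈ {5, 0, 6, 2}. In that subpopulation C = 2, -3, 3, -1, mean 0.25.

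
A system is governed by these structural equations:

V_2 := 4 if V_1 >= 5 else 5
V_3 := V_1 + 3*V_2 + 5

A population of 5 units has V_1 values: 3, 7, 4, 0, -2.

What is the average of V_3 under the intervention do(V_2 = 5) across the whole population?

Under do(V_2=5), V_2's equation is replaced by V_2=5 for every unit. Per-unit V_3: 23, 27, 24, 20, 18. Mean = 22.4.

22.4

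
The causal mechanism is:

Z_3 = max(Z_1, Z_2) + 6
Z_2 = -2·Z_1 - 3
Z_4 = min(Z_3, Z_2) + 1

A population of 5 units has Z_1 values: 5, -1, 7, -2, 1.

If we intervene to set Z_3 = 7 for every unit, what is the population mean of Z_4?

Under do(Z_3=7), Z_3's equation is replaced by Z_3=7 for every unit. Per-unit Z_4: -12, 0, -16, 2, -4. Mean = -6.

-6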